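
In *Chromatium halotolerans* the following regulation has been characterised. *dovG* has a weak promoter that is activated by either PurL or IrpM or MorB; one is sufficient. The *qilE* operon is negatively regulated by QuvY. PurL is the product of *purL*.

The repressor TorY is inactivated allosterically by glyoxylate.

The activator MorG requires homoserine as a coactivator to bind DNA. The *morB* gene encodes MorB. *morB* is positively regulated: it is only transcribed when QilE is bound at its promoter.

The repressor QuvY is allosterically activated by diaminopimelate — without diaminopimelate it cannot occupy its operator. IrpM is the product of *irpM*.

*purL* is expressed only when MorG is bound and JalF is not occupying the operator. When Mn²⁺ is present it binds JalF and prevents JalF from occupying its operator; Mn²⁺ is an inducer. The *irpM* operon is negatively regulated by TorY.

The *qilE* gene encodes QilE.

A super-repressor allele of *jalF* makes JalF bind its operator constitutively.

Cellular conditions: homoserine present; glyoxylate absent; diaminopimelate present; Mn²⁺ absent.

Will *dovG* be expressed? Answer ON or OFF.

Homoserine is present, so MorG is active.
JalF is constitutively active in this strain.
With repressor JalF bound, *purL* is not transcribed.
So PurL is not produced.
Glyoxylate is absent, so TorY is active.
With repressor TorY bound, *irpM* is not transcribed.
So IrpM is not produced.
Diaminopimelate is present, so QuvY is active.
With repressor QuvY bound, *qilE* is not transcribed.
So QilE is not produced.
Required activator QilE is absent, so *morB* is not transcribed.
So MorB is not produced.
No activator is available at the *dovG* promoter, so *dovG* is not transcribed.

OFF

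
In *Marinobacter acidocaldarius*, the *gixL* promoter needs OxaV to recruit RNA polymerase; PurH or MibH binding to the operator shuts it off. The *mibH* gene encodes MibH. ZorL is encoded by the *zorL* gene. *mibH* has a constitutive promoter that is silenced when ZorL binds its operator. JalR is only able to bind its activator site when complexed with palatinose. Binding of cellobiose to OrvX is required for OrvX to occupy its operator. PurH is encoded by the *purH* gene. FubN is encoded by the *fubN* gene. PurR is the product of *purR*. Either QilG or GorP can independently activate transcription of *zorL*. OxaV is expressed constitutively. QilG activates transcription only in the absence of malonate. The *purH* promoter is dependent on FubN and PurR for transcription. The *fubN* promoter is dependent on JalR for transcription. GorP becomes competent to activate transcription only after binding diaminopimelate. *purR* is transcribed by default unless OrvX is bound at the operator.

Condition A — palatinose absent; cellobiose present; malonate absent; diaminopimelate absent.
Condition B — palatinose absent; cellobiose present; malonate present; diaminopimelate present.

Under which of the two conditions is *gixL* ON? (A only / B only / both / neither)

Condition A:
Palatinose is absent, so JalR is inactive.
Required activator JalR is absent, so *fubN* is not transcribed.
So FubN is not produced.
Cellobiose is present, so OrvX is active.
With repressor OrvX bound, *purR* is not transcribed.
So PurR is not produced.
Required activator FubN is absent, so *purH* is not transcribed.
So PurH is not produced.
OxaV is produced constitutively and is active.
Malonate is absent, so QilG is active.
Diaminopimelate is absent, so GorP is inactive.
Activator QilG is present, so *zorL* is transcribed.
So ZorL is produced and active.
With repressor ZorL bound, *mibH* is not transcribed.
So MibH is not produced.
No repressor is bound and OxaV is active, so *gixL* is transcribed.
→ *gixL* is ON in A.
Condition B:
Palatinose is absent, so JalR is inactive.
Required activator JalR is absent, so *fubN* is not transcribed.
So FubN is not produced.
Cellobiose is present, so OrvX is active.
With repressor OrvX bound, *purR* is not transcribed.
So PurR is not produced.
Required activator FubN is absent, so *purH* is not transcribed.
So PurH is not produced.
OxaV is produced constitutively and is active.
Malonate is present, so QilG is inactive.
Diaminopimelate is present, so GorP is active.
Activator GorP is present, so *zorL* is transcribed.
So ZorL is produced and active.
With repressor ZorL bound, *mibH* is not transcribed.
So MibH is not produced.
No repressor is bound and OxaV is active, so *gixL* is transcribed.
→ *gixL* is ON in B.

both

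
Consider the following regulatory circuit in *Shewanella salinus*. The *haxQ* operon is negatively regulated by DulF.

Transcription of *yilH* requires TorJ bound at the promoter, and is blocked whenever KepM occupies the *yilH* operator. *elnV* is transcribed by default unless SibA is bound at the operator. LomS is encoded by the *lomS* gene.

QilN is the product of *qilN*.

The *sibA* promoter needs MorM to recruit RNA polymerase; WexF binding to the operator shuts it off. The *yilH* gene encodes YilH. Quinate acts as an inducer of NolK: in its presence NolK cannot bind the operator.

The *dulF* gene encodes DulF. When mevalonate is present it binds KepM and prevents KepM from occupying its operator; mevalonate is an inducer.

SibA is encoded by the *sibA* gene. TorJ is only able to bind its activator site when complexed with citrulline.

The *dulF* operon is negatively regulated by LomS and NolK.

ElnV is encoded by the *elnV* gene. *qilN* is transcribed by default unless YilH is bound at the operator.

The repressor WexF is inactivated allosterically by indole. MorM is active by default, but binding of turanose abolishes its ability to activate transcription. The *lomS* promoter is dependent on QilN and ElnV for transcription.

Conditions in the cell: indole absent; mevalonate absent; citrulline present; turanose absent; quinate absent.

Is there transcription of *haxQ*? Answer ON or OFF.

ON

Citrulline is present, so TorJ is active.
Mevalonate is absent, so KepM is active.
With repressor KepM bound, *yilH* is not transcribed.
So YilH is not produced.
With no repressor bound, *qilN* is transcribed.
So QilN is produced and active.
Turanose is absent, so MorM is active.
Indole is absent, so WexF is active.
With repressor WexF bound, *sibA* is not transcribed.
So SibA is not produced.
With no repressor bound, *elnV* is transcribed.
So ElnV is produced and active.
No repressor is bound and QilN and ElnV are active, so *lomS* is transcribed.
So LomS is produced and active.
Quinate is absent, so NolK is active.
With repressor LomS bound, *dulF* is not transcribed.
So DulF is not produced.
With no repressor bound, *haxQ* is transcribed.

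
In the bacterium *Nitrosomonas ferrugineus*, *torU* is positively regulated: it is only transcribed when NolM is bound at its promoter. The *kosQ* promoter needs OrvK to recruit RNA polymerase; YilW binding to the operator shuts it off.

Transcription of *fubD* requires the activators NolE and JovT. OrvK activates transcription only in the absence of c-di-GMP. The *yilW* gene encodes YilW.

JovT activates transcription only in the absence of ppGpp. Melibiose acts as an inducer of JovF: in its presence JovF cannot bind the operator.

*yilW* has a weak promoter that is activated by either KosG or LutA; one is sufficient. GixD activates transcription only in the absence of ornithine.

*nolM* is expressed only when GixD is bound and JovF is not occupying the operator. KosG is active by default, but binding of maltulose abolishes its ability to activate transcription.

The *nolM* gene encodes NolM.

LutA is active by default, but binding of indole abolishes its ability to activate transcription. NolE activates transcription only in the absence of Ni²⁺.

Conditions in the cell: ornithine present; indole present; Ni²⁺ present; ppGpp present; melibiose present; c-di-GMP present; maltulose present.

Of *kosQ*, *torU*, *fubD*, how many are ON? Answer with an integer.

0

c-di-GMP is present, so OrvK is inactive.
Maltulose is present, so KosG is inactive.
Indole is present, so LutA is inactive.
No activator is available at the *yilW* promoter, so *yilW* is not transcribed.
So YilW is not produced.
Required activator OrvK is absent, so *kosQ* is not transcribed.
→ *kosQ* is OFF.
Melibiose is present, so JovF is inactive.
Ornithine is present, so GixD is inactive.
Required activator GixD is absent, so *nolM* is not transcribed.
So NolM is not produced.
Required activator NolM is absent, so *torU* is not transcribed.
→ *torU* is OFF.
Ni²⁺ is present, so NolE is inactive.
ppGpp is present, so JovT is inactive.
Required activator NolE is absent, so *fubD* is not transcribed.
→ *fubD* is OFF.
0 of the 3 genes are transcribed.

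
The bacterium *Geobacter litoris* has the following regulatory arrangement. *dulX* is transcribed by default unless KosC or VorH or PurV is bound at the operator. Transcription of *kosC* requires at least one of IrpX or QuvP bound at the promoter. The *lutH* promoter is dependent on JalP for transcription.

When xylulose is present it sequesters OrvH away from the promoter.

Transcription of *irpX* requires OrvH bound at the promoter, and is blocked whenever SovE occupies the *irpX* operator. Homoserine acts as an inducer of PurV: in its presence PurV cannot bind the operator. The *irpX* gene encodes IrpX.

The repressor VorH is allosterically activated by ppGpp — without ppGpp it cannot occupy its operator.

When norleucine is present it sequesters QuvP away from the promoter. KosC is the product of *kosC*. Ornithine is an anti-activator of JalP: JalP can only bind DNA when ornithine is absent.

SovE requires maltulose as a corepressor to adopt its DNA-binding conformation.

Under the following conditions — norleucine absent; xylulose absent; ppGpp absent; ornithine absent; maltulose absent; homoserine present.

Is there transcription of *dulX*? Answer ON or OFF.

Maltulose is absent, so SovE is inactive.
Xylulose is absent, so OrvH is active.
No repressor is bound and OrvH is active, so *irpX* is transcribed.
So IrpX is produced and active.
Norleucine is absent, so QuvP is active.
Activator IrpX is present, so *kosC* is transcribed.
So KosC is produced and active.
ppGpp is absent, so VorH is inactive.
Homoserine is present, so PurV is inactive.
With repressor KosC bound, *dulX* is not transcribed.

OFF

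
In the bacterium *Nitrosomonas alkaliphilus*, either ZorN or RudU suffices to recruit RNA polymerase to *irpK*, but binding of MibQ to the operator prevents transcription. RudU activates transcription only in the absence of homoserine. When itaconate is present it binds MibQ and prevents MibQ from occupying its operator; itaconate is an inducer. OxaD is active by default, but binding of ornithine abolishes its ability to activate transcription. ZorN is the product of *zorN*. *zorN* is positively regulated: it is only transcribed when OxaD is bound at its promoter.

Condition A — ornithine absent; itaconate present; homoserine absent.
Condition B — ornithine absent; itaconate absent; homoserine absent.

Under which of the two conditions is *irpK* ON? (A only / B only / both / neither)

A only

Condition A:
Ornithine is absent, so OxaD is active.
No repressor is bound and OxaD is active, so *zorN* is transcribed.
So ZorN is produced and active.
Itaconate is present, so MibQ is inactive.
Homoserine is absent, so RudU is active.
Activator ZorN is present, so *irpK* is transcribed.
→ *irpK* is ON in A.
Condition B:
Ornithine is absent, so OxaD is active.
No repressor is bound and OxaD is active, so *zorN* is transcribed.
So ZorN is produced and active.
Itaconate is absent, so MibQ is active.
Homoserine is absent, so RudU is active.
With repressor MibQ bound, *irpK* is not transcribed.
→ *irpK* is OFF in B.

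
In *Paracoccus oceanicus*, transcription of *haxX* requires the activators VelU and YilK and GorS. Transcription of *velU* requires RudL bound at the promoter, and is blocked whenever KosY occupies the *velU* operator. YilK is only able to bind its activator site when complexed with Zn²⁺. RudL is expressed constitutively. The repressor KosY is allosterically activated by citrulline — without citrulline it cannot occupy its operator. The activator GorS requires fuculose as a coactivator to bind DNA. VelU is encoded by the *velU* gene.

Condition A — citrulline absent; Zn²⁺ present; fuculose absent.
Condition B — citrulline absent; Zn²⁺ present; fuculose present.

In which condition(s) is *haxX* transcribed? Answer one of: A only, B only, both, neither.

Condition A:
RudL is produced constitutively and is active.
Citrulline is absent, so KosY is inactive.
No repressor is bound and RudL is active, so *velU* is transcribed.
So VelU is produced and active.
Zn²⁺ is present, so YilK is active.
Fuculose is absent, so GorS is inactive.
Required activator GorS is absent, so *haxX* is not transcribed.
→ *haxX* is OFF in A.
Condition B:
RudL is produced constitutively and is active.
Citrulline is absent, so KosY is inactive.
No repressor is bound and RudL is active, so *velU* is transcribed.
So VelU is produced and active.
Zn²⁺ is present, so YilK is active.
Fuculose is present, so GorS is active.
No repressor is bound and VelU and YilK and GorS are active, so *haxX* is transcribed.
→ *haxX* is ON in B.

B only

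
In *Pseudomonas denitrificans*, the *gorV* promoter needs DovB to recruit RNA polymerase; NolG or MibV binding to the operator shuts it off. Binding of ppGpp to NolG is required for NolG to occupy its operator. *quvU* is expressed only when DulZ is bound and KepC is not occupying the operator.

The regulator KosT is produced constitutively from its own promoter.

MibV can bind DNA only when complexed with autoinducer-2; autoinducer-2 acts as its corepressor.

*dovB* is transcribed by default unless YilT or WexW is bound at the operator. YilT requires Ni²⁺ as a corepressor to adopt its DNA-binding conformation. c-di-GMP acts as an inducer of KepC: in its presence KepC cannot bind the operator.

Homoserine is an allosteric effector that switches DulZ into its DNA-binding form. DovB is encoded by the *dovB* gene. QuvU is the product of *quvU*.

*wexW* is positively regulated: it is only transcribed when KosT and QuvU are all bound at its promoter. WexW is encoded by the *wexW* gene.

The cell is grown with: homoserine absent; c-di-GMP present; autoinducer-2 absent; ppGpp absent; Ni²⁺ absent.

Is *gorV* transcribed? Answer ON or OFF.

ppGpp is absent, so NolG is inactive.
Autoinducer-2 is absent, so MibV is inactive.
Ni²⁺ is absent, so YilT is inactive.
KosT is produced constitutively and is active.
c-di-GMP is present, so KepC is inactive.
Homoserine is absent, so DulZ is inactive.
Required activator DulZ is absent, so *quvU* is not transcribed.
So QuvU is not produced.
Required activator QuvU is absent, so *wexW* is not transcribed.
So WexW is not produced.
With no repressor bound, *dovB* is transcribed.
So DovB is produced and active.
No repressor is bound and DovB is active, so *gorV* is transcribed.

ON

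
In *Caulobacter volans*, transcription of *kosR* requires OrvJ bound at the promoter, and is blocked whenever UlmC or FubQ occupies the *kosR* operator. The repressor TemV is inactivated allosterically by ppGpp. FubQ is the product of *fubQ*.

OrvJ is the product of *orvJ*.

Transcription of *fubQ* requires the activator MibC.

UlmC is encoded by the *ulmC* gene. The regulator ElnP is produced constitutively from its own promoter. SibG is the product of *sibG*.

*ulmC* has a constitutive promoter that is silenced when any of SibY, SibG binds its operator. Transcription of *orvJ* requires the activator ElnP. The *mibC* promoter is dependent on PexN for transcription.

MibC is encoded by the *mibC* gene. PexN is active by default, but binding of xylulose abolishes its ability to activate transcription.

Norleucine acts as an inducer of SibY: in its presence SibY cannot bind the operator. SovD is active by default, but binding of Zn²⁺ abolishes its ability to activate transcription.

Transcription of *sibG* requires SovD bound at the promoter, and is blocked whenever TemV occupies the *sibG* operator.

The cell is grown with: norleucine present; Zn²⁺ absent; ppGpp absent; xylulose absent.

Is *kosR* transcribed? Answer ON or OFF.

OFF

Norleucine is present, so SibY is inactive.
ppGpp is absent, so TemV is active.
Zn²⁺ is absent, so SovD is active.
With repressor TemV bound, *sibG* is not transcribed.
So SibG is not produced.
With no repressor bound, *ulmC* is transcribed.
So UlmC is produced and active.
ElnP is produced constitutively and is active.
No repressor is bound and ElnP is active, so *orvJ* is transcribed.
So OrvJ is produced and active.
Xylulose is absent, so PexN is active.
No repressor is bound and PexN is active, so *mibC* is transcribed.
So MibC is produced and active.
No repressor is bound and MibC is active, so *fubQ* is transcribed.
So FubQ is produced and active.
With repressor UlmC bound, *kosR* is not transcribed.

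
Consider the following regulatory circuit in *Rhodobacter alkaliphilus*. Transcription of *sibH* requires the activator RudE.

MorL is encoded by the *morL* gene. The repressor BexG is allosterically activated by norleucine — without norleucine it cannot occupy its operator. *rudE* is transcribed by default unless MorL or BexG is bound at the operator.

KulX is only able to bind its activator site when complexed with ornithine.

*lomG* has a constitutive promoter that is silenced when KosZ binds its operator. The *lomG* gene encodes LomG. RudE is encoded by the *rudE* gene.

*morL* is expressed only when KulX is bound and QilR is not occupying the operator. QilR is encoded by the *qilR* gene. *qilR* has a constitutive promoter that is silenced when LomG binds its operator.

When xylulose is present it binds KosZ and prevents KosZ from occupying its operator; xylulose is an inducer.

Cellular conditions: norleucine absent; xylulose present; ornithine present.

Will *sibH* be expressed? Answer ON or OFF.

Xylulose is present, so KosZ is inactive.
With no repressor bound, *lomG* is transcribed.
So LomG is produced and active.
With repressor LomG bound, *qilR* is not transcribed.
So QilR is not produced.
Ornithine is present, so KulX is active.
No repressor is bound and KulX is active, so *morL* is transcribed.
So MorL is produced and active.
Norleucine is absent, so BexG is inactive.
With repressor MorL bound, *rudE* is not transcribed.
So RudE is not produced.
Required activator RudE is absent, so *sibH* is not transcribed.

OFF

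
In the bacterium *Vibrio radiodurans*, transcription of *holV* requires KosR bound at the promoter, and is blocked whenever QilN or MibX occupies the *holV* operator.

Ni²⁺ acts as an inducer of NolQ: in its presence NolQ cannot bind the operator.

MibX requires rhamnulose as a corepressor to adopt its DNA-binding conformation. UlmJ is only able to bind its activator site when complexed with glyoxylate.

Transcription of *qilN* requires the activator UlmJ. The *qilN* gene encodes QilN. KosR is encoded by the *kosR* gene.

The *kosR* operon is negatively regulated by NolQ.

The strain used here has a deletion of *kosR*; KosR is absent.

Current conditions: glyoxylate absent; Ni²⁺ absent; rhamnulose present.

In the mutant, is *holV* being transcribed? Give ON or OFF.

KosR is non-functional in this strain, so it has no effect.
Glyoxylate is absent, so UlmJ is inactive.
Required activator UlmJ is absent, so *qilN* is not transcribed.
So QilN is not produced.
Rhamnulose is present, so MibX is active.
With repressor MibX bound, *holV* is not transcribed.

OFF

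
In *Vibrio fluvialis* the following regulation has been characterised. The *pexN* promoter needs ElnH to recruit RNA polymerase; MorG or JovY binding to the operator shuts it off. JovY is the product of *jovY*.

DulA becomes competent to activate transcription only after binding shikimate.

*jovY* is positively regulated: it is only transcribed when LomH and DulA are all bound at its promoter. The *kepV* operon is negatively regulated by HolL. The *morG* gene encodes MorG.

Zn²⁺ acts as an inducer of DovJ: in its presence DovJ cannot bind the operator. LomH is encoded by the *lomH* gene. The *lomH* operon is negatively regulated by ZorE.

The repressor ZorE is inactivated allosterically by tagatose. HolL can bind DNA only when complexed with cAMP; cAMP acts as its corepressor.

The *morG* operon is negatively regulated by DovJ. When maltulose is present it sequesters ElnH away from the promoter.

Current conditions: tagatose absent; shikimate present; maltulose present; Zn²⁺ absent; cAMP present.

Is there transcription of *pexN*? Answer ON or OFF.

Zn²⁺ is absent, so DovJ is active.
With repressor DovJ bound, *morG* is not transcribed.
So MorG is not produced.
Maltulose is present, so ElnH is inactive.
Tagatose is absent, so ZorE is active.
With repressor ZorE bound, *lomH* is not transcribed.
So LomH is not produced.
Shikimate is present, so DulA is active.
Required activator LomH is absent, so *jovY* is not transcribed.
So JovY is not produced.
Required activator ElnH is absent, so *pexN* is not transcribed.

OFF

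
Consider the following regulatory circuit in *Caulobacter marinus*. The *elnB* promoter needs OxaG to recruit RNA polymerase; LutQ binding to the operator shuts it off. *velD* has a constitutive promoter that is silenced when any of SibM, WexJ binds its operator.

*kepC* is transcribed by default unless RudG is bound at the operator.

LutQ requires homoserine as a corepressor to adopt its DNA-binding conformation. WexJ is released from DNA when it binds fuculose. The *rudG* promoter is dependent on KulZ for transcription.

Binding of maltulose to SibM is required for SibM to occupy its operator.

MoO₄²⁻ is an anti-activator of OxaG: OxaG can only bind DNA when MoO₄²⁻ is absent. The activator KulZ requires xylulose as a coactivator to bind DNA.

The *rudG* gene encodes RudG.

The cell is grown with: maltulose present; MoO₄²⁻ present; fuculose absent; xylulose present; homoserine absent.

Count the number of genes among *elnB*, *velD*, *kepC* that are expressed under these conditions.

Homoserine is absent, so LutQ is inactive.
MoO₄²⁻ is present, so OxaG is inactive.
Required activator OxaG is absent, so *elnB* is not transcribed.
→ *elnB* is OFF.
Maltulose is present, so SibM is active.
Fuculose is absent, so WexJ is active.
With repressor SibM bound, *velD* is not transcribed.
→ *velD* is OFF.
Xylulose is present, so KulZ is active.
No repressor is bound and KulZ is active, so *rudG* is transcribed.
So RudG is produced and active.
With repressor RudG bound, *kepC* is not transcribed.
→ *kepC* is OFF.
0 of the 3 genes are transcribed.

0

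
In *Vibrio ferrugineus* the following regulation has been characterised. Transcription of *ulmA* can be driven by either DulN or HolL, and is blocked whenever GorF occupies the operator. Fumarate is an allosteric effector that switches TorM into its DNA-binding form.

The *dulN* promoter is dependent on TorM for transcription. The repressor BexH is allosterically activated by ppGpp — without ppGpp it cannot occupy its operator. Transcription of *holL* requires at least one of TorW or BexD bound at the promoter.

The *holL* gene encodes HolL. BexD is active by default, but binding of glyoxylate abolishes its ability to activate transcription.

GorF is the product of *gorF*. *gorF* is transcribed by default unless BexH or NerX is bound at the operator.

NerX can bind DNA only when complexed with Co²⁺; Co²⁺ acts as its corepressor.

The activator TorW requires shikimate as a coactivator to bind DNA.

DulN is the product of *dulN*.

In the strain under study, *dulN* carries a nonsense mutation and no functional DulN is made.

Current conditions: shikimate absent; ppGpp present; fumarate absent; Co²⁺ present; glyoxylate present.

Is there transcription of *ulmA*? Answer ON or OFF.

DulN is non-functional in this strain, so it has no effect.
ppGpp is present, so BexH is active.
Co²⁺ is present, so NerX is active.
With repressor BexH bound, *gorF* is not transcribed.
So GorF is not produced.
Shikimate is absent, so TorW is inactive.
Glyoxylate is present, so BexD is inactive.
No activator is available at the *holL* promoter, so *holL* is not transcribed.
So HolL is not produced.
No activator is available at the *ulmA* promoter, so *ulmA* is not transcribed.

OFF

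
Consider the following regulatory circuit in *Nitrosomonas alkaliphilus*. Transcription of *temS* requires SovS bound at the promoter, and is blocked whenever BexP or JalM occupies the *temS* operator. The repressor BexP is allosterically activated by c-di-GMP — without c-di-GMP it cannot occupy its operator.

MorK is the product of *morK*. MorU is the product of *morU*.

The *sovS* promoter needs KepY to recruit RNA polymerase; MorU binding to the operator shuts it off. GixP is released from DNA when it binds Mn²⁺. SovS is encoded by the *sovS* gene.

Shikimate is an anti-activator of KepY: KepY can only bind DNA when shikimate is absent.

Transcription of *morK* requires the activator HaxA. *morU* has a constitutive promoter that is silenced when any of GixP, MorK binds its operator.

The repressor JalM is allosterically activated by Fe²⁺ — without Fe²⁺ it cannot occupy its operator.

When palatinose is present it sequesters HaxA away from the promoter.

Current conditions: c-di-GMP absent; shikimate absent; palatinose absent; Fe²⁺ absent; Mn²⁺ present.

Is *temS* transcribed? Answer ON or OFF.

Shikimate is absent, so KepY is active.
Mn²⁺ is present, so GixP is inactive.
Palatinose is absent, so HaxA is active.
No repressor is bound and HaxA is active, so *morK* is transcribed.
So MorK is produced and active.
With repressor MorK bound, *morU* is not transcribed.
So MorU is not produced.
No repressor is bound and KepY is active, so *sovS* is transcribed.
So SovS is produced and active.
c-di-GMP is absent, so BexP is inactive.
Fe²⁺ is absent, so JalM is inactive.
No repressor is bound and SovS is active, so *temS* is transcribed.

ON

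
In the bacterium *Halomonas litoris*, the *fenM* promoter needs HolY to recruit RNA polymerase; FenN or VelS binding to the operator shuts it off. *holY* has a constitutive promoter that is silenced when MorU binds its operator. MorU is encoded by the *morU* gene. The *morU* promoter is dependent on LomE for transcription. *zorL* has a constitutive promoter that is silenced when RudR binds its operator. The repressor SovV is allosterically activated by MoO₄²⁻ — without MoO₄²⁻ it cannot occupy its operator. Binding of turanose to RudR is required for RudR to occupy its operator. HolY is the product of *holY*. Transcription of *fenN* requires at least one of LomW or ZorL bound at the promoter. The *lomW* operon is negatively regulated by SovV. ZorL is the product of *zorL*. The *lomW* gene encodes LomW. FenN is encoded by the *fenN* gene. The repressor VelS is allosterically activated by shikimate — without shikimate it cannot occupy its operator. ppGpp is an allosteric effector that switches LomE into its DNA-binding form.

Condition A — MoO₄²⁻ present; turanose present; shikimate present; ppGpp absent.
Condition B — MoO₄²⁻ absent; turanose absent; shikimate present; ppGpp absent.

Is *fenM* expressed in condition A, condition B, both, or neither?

Condition A:
MoO₄²⁻ is present, so SovV is active.
With repressor SovV bound, *lomW* is not transcribed.
So LomW is not produced.
Turanose is present, so RudR is active.
With repressor RudR bound, *zorL* is not transcribed.
So ZorL is not produced.
No activator is available at the *fenN* promoter, so *fenN* is not transcribed.
So FenN is not produced.
Shikimate is present, so VelS is active.
ppGpp is absent, so LomE is inactive.
Required activator LomE is absent, so *morU* is not transcribed.
So MorU is not produced.
With no repressor bound, *holY* is transcribed.
So HolY is produced and active.
With repressor VelS bound, *fenM* is not transcribed.
→ *fenM* is OFF in A.
Condition B:
MoO₄²⁻ is absent, so SovV is inactive.
With no repressor bound, *lomW* is transcribed.
So LomW is produced and active.
Turanose is absent, so RudR is inactive.
With no repressor bound, *zorL* is transcribed.
So ZorL is produced and active.
Activator LomW is present, so *fenN* is transcribed.
So FenN is produced and active.
Shikimate is present, so VelS is active.
ppGpp is absent, so LomE is inactive.
Required activator LomE is absent, so *morU* is not transcribed.
So MorU is not produced.
With no repressor bound, *holY* is transcribed.
So HolY is produced and active.
With repressor FenN bound, *fenM* is not transcribed.
→ *fenM* is OFF in B.

neither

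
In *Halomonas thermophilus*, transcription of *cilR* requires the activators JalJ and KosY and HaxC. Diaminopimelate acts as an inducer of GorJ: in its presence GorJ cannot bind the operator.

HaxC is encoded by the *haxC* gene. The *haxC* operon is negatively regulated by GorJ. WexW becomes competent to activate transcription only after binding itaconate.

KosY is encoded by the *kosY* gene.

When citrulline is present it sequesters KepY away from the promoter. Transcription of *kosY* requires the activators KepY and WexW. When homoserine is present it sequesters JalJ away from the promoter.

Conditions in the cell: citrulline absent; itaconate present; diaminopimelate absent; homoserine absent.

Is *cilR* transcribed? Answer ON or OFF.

OFF

Homoserine is absent, so JalJ is active.
Citrulline is absent, so KepY is active.
Itaconate is present, so WexW is active.
No repressor is bound and KepY and WexW are active, so *kosY* is transcribed.
So KosY is produced and active.
Diaminopimelate is absent, so GorJ is active.
With repressor GorJ bound, *haxC* is not transcribed.
So HaxC is not produced.
Required activator HaxC is absent, so *cilR* is not transcribed.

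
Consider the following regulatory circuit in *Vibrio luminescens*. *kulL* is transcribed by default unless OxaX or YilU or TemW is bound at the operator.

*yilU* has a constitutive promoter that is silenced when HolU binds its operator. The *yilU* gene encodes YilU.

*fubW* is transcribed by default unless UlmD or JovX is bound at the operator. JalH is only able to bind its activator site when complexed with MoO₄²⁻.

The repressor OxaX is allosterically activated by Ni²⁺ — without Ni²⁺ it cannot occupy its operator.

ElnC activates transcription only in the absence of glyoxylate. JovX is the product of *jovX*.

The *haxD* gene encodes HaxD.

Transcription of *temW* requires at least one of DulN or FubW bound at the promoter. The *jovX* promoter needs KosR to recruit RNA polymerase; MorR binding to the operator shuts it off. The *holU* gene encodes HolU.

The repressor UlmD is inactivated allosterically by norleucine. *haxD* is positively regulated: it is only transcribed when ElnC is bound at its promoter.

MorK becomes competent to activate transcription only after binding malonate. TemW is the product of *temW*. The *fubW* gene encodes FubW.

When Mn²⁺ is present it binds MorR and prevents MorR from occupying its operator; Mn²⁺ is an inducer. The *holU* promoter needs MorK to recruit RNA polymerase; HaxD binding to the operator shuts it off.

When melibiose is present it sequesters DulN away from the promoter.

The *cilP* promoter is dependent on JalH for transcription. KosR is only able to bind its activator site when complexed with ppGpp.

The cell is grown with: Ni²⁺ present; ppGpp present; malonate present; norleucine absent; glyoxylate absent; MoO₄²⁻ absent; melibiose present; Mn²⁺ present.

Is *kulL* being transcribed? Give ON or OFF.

Ni²⁺ is present, so OxaX is active.
Glyoxylate is absent, so ElnC is active.
No repressor is bound and ElnC is active, so *haxD* is transcribed.
So HaxD is produced and active.
Malonate is present, so MorK is active.
With repressor HaxD bound, *holU* is not transcribed.
So HolU is not produced.
With no repressor bound, *yilU* is transcribed.
So YilU is produced and active.
Melibiose is present, so DulN is inactive.
Norleucine is absent, so UlmD is active.
Mn²⁺ is present, so MorR is inactive.
ppGpp is present, so KosR is active.
No repressor is bound and KosR is active, so *jovX* is transcribed.
So JovX is produced and active.
With repressor UlmD bound, *fubW* is not transcribed.
So FubW is not produced.
No activator is available at the *temW* promoter, so *temW* is not transcribed.
So TemW is not produced.
With repressor OxaX bound, *kulL* is not transcribed.

OFF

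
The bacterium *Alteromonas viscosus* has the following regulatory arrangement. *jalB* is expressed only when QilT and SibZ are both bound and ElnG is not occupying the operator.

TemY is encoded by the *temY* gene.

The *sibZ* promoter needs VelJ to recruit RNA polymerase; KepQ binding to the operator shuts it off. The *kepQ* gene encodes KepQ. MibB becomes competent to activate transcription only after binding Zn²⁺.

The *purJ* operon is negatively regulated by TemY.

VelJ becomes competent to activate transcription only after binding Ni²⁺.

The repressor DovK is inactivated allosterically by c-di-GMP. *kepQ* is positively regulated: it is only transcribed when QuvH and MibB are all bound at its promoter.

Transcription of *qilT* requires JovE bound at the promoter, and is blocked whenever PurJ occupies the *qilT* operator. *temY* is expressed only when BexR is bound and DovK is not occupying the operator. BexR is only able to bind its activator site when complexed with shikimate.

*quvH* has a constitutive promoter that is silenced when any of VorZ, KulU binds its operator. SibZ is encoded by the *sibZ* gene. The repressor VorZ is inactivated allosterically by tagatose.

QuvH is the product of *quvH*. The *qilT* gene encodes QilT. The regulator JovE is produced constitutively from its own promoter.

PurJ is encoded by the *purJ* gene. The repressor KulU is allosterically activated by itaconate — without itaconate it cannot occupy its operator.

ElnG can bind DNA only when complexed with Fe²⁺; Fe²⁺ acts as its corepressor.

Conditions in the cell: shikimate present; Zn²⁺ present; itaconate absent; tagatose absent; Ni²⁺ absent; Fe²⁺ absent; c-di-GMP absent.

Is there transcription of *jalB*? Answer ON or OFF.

JovE is produced constitutively and is active.
Shikimate is present, so BexR is active.
c-di-GMP is absent, so DovK is active.
With repressor DovK bound, *temY* is not transcribed.
So TemY is not produced.
With no repressor bound, *purJ* is transcribed.
So PurJ is produced and active.
With repressor PurJ bound, *qilT* is not transcribed.
So QilT is not produced.
Fe²⁺ is absent, so ElnG is inactive.
Ni²⁺ is absent, so VelJ is inactive.
Tagatose is absent, so VorZ is active.
Itaconate is absent, so KulU is inactive.
With repressor VorZ bound, *quvH* is not transcribed.
So QuvH is not produced.
Zn²⁺ is present, so MibB is active.
Required activator QuvH is absent, so *kepQ* is not transcribed.
So KepQ is not produced.
Required activator VelJ is absent, so *sibZ* is not transcribed.
So SibZ is not produced.
Required activator QilT is absent, so *jalB* is not transcribed.

OFF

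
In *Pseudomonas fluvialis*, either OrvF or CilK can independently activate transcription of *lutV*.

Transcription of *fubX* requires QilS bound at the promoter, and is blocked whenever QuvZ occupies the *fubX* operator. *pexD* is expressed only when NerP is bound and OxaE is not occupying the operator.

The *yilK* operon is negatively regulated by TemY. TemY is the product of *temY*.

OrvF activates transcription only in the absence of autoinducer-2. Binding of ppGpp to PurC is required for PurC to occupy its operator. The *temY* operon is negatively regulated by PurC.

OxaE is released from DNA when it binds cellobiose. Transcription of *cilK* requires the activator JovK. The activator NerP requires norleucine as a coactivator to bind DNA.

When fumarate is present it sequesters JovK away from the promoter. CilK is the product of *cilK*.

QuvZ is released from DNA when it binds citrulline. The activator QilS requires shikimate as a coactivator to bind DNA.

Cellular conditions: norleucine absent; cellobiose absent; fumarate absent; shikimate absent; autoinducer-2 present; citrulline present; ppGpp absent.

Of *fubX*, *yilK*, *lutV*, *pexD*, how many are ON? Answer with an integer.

Shikimate is absent, so QilS is inactive.
Citrulline is present, so QuvZ is inactive.
Required activator QilS is absent, so *fubX* is not transcribed.
→ *fubX* is OFF.
ppGpp is absent, so PurC is inactive.
With no repressor bound, *temY* is transcribed.
So TemY is produced and active.
With repressor TemY bound, *yilK* is not transcribed.
→ *yilK* is OFF.
Autoinducer-2 is present, so OrvF is inactive.
Fumarate is absent, so JovK is active.
No repressor is bound and JovK is active, so *cilK* is transcribed.
So CilK is produced and active.
Activator CilK is present, so *lutV* is transcribed.
→ *lutV* is ON.
Cellobiose is absent, so OxaE is active.
Norleucine is absent, so NerP is inactive.
With repressor OxaE bound, *pexD* is not transcribed.
→ *pexD* is OFF.
1 of the 4 genes is transcribed.

1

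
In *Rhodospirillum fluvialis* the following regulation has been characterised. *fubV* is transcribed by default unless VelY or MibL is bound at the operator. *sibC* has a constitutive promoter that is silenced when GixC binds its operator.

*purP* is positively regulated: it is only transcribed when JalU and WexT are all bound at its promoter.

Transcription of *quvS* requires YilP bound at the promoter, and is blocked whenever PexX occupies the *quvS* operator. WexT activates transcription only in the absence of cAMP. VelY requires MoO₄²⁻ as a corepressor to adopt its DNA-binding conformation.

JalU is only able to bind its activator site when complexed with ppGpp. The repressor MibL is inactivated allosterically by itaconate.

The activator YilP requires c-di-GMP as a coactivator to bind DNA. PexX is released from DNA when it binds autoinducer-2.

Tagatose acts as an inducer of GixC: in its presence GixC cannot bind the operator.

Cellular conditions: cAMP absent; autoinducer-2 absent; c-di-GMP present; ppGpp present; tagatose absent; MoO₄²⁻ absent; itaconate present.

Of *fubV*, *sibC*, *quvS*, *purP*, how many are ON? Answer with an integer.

MoO₄²⁻ is absent, so VelY is inactive.
Itaconate is present, so MibL is inactive.
With no repressor bound, *fubV* is transcribed.
→ *fubV* is ON.
Tagatose is absent, so GixC is active.
With repressor GixC bound, *sibC* is not transcribed.
→ *sibC* is OFF.
c-di-GMP is present, so YilP is active.
Autoinducer-2 is absent, so PexX is active.
With repressor PexX bound, *quvS* is not transcribed.
→ *quvS* is OFF.
ppGpp is present, so JalU is active.
cAMP is absent, so WexT is active.
No repressor is bound and JalU and WexT are active, so *purP* is transcribed.
→ *purP* is ON.
2 of the 4 genes are transcribed.

2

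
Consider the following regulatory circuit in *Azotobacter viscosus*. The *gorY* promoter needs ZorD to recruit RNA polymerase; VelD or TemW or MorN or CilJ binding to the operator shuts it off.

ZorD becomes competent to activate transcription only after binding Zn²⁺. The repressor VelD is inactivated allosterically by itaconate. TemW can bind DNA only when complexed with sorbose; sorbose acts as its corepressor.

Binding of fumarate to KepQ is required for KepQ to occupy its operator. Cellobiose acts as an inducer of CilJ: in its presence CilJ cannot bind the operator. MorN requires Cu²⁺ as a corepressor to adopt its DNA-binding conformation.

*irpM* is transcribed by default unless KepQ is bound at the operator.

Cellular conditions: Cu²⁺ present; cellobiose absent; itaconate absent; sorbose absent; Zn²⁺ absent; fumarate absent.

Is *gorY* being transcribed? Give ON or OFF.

OFF

Itaconate is absent, so VelD is active.
Sorbose is absent, so TemW is inactive.
Cu²⁺ is present, so MorN is active.
Cellobiose is absent, so CilJ is active.
Zn²⁺ is absent, so ZorD is inactive.
With repressor VelD bound, *gorY* is not transcribed.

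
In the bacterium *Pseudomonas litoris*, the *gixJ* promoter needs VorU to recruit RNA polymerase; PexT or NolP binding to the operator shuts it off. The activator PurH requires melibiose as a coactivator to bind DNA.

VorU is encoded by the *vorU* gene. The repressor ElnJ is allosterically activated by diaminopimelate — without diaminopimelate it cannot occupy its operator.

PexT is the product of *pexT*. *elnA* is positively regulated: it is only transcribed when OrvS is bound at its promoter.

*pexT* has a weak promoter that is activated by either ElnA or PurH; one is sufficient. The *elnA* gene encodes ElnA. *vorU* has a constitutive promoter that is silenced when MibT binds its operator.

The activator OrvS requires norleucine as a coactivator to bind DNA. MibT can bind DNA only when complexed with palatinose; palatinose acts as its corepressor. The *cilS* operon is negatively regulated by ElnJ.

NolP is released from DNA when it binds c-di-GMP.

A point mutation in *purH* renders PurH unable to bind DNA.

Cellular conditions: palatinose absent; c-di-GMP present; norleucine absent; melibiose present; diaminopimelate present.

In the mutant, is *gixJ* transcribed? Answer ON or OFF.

ON

Norleucine is absent, so OrvS is inactive.
Required activator OrvS is absent, so *elnA* is not transcribed.
So ElnA is not produced.
PurH is non-functional in this strain, so it has no effect.
No activator is available at the *pexT* promoter, so *pexT* is not transcribed.
So PexT is not produced.
c-di-GMP is present, so NolP is inactive.
Palatinose is absent, so MibT is inactive.
With no repressor bound, *vorU* is transcribed.
So VorU is produced and active.
No repressor is bound and VorU is active, so *gixJ* is transcribed.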